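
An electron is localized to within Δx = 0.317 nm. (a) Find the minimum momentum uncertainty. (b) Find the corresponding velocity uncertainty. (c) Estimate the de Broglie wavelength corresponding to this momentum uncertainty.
(a) Δp_min = 1.663 × 10^-25 kg·m/s
(b) Δv_min = 182.599 km/s
(c) λ_dB = 3.984 nm

Step-by-step:

(a) From the uncertainty principle:
Δp_min = ℏ/(2Δx) = (1.055e-34 J·s)/(2 × 3.170e-10 m) = 1.663e-25 kg·m/s

(b) The velocity uncertainty:
Δv = Δp/m = (1.663e-25 kg·m/s)/(9.109e-31 kg) = 1.826e+05 m/s = 182.599 km/s

(c) The de Broglie wavelength for this momentum:
λ = h/p = (6.626e-34 J·s)/(1.663e-25 kg·m/s) = 3.984e-09 m = 3.984 nm

Note: The de Broglie wavelength is comparable to the localization size, as expected from wave-particle duality.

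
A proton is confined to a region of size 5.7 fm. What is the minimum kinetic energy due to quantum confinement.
159.663 keV

Using the uncertainty principle:

1. Position uncertainty: Δx ≈ 5.700e-15 m
2. Minimum momentum uncertainty: Δp = ℏ/(2Δx) = 9.251e-21 kg·m/s
3. Minimum kinetic energy:
   KE = (Δp)²/(2m) = (9.251e-21)²/(2 × 1.673e-27 kg)
   KE = 2.558e-14 J = 159.663 keV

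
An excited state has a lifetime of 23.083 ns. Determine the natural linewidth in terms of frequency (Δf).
3.447 MHz

Using the energy-time uncertainty principle and E = hf:
ΔEΔt ≥ ℏ/2
hΔf·Δt ≥ ℏ/2

The minimum frequency uncertainty is:
Δf = ℏ/(2hτ) = 1/(4πτ)
Δf = 1/(4π × 2.308e-08 s)
Δf = 3.447e+06 Hz = 3.447 MHz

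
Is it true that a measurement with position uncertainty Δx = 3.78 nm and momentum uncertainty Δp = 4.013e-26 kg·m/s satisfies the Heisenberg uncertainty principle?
Yes, it satisfies the uncertainty principle.

Calculate the product ΔxΔp:
ΔxΔp = (3.780e-09 m) × (4.013e-26 kg·m/s)
ΔxΔp = 1.517e-34 J·s

Compare to the minimum allowed value ℏ/2:
ℏ/2 = 5.273e-35 J·s

Since ΔxΔp = 1.517e-34 J·s ≥ 5.273e-35 J·s = ℏ/2,
the measurement satisfies the uncertainty principle.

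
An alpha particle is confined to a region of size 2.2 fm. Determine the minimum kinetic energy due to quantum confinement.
269.795 keV

Using the uncertainty principle:

1. Position uncertainty: Δx ≈ 2.200e-15 m
2. Minimum momentum uncertainty: Δp = ℏ/(2Δx) = 2.397e-20 kg·m/s
3. Minimum kinetic energy:
   KE = (Δp)²/(2m) = (2.397e-20)²/(2 × 6.645e-27 kg)
   KE = 4.323e-14 J = 269.795 keV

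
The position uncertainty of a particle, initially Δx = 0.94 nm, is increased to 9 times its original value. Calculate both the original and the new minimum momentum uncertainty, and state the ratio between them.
Original Δp_min = 5.609 × 10^-26 kg·m/s; new Δp'_min = 6.233 × 10^-27 kg·m/s; ratio Δp'_min/Δp_min = 1/9.

From the uncertainty principle ΔxΔp ≥ ℏ/2, the minimum momentum uncertainty is Δp_min = ℏ/(2Δx).

Original (Δx = 0.94 nm = 9.400e-10 m):
Δp_min = (1.055e-34 J·s)/(2 × 9.400e-10 m) = 5.609e-26 kg·m/s

When Δx → 9Δx:
Δp'_min = ℏ/(2 × 9Δx) = (1/9) × ℏ/(2Δx) = (1/9) × Δp_min
Δp'_min = 1/9 × 5.609e-26 kg·m/s = 6.233e-27 kg·m/s

Since Δp_min ∝ 1/Δx, when Δx is increased to 9 times its original value, Δp_min decreases to 1/9 of its original value.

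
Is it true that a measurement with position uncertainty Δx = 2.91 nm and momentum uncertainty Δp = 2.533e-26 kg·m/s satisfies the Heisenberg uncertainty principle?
Yes, it satisfies the uncertainty principle.

Calculate the product ΔxΔp:
ΔxΔp = (2.910e-09 m) × (2.533e-26 kg·m/s)
ΔxΔp = 7.371e-35 J·s

Compare to the minimum allowed value ℏ/2:
ℏ/2 = 5.273e-35 J·s

Since ΔxΔp = 7.371e-35 J·s ≥ 5.273e-35 J·s = ℏ/2,
the measurement satisfies the uncertainty principle.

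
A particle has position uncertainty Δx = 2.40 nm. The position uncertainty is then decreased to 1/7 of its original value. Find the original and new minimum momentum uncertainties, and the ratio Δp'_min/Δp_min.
Original Δp_min = 2.197 × 10^-26 kg·m/s; new Δp'_min = 1.538 × 10^-25 kg·m/s; ratio Δp'_min/Δp_min = 7.

From the uncertainty principle ΔxΔp ≥ ℏ/2, the minimum momentum uncertainty is Δp_min = ℏ/(2Δx).

Original (Δx = 2.40 nm = 2.400e-09 m):
Δp_min = (1.055e-34 J·s)/(2 × 2.400e-09 m) = 2.197e-26 kg·m/s

When Δx → (1/7)Δx:
Δp'_min = ℏ/(2 × (1/7)Δx) = 7 × ℏ/(2Δx) = 7 × Δp_min
Δp'_min = 7 × 2.197e-26 kg·m/s = 1.538e-25 kg·m/s

Since Δp_min ∝ 1/Δx, when Δx is decreased to 1/7 of its original value, Δp_min increases to 7 times its original value.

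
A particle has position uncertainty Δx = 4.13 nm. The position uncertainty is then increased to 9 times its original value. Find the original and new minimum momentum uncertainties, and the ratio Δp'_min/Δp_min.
Original Δp_min = 1.277 × 10^-26 kg·m/s; new Δp'_min = 1.419 × 10^-27 kg·m/s; ratio Δp'_min/Δp_min = 1/9.

From the uncertainty principle ΔxΔp ≥ ℏ/2, the minimum momentum uncertainty is Δp_min = ℏ/(2Δx).

Original (Δx = 4.13 nm = 4.130e-09 m):
Δp_min = (1.055e-34 J·s)/(2 × 4.130e-09 m) = 1.277e-26 kg·m/s

When Δx → 9Δx:
Δp'_min = ℏ/(2 × 9Δx) = (1/9) × ℏ/(2Δx) = (1/9) × Δp_min
Δp'_min = 1/9 × 1.277e-26 kg·m/s = 1.419e-27 kg·m/s

Since Δp_min ∝ 1/Δx, when Δx is increased to 9 times its original value, Δp_min decreases to 1/9 of its original value.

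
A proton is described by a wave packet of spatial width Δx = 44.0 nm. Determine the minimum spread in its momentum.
1.198 × 10^-27 kg·m/s

For a wave packet, the spatial width Δx and momentum spread Δp are related by the uncertainty principle:
ΔxΔp ≥ ℏ/2

The minimum momentum spread is:
Δp_min = ℏ/(2Δx)
Δp_min = (1.055e-34 J·s) / (2 × 4.400e-08 m)
Δp_min = 1.198e-27 kg·m/s

A wave packet cannot have both a well-defined position and well-defined momentum.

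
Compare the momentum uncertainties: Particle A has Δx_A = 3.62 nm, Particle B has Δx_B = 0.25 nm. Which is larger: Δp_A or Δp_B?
Particle B has the larger minimum momentum uncertainty, by a factor of 14.48.

For each particle, the minimum momentum uncertainty is Δp_min = ℏ/(2Δx):

Particle A: Δp_A = ℏ/(2×3.620e-09 m) = 1.457e-26 kg·m/s
Particle B: Δp_B = ℏ/(2×2.500e-10 m) = 2.109e-25 kg·m/s

Ratio: Δp_B/Δp_A = 14.48

Since Δp_min ∝ 1/Δx, the particle with smaller position uncertainty (B) has larger momentum uncertainty.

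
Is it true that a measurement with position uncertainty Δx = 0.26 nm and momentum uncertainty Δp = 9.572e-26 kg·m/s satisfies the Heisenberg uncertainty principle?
No, it violates the uncertainty principle (impossible measurement).

Calculate the product ΔxΔp:
ΔxΔp = (2.600e-10 m) × (9.572e-26 kg·m/s)
ΔxΔp = 2.489e-35 J·s

Compare to the minimum allowed value ℏ/2:
ℏ/2 = 5.273e-35 J·s

Since ΔxΔp = 2.489e-35 J·s < 5.273e-35 J·s = ℏ/2,
the measurement violates the uncertainty principle.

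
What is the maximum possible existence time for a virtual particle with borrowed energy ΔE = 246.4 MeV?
1.336 ys

Using the energy-time uncertainty principle:
ΔEΔt ≥ ℏ/2

For a virtual particle borrowing energy ΔE, the maximum lifetime is:
Δt_max = ℏ/(2ΔE)

Converting energy:
ΔE = 246.4 MeV = 3.948e-11 J

Δt_max = (1.055e-34 J·s) / (2 × 3.948e-11 J)
Δt_max = 1.336e-24 s = 1.336 ys

Virtual particles with higher borrowed energy exist for shorter times.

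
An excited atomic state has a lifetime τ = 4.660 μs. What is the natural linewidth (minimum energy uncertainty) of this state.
70.624 peV

Using the energy-time uncertainty principle:
ΔEΔt ≥ ℏ/2

The lifetime τ represents the time uncertainty Δt.
The natural linewidth (minimum energy uncertainty) is:

ΔE = ℏ/(2τ)
ΔE = (1.055e-34 J·s) / (2 × 4.660e-06 s)
ΔE = 1.132e-29 J = 70.624 peV

This natural linewidth limits the precision of spectroscopic measurements.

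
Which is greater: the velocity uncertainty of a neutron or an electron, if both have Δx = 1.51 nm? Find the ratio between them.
The electron has the larger minimum velocity uncertainty, by a ratio of 1838.7.

For both particles, Δp_min = ℏ/(2Δx) = 3.492e-26 kg·m/s (same for both).

The velocity uncertainty is Δv = Δp/m:
- neutron: Δv = 3.492e-26 / 1.675e-27 = 2.085e+01 m/s = 20.848 m/s
- electron: Δv = 3.492e-26 / 9.109e-31 = 3.833e+04 m/s = 38.334 km/s

Ratio: 3.833e+04 / 2.085e+01 = 1838.7

The lighter particle has larger velocity uncertainty because Δv ∝ 1/m.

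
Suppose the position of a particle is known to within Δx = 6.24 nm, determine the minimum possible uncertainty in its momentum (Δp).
8.450 × 10^-27 kg·m/s

Using the Heisenberg uncertainty principle:
ΔxΔp ≥ ℏ/2

The minimum uncertainty in momentum is:
Δp_min = ℏ/(2Δx)
Δp_min = (1.055e-34 J·s) / (2 × 6.240e-09 m)
Δp_min = 8.450e-27 kg·m/s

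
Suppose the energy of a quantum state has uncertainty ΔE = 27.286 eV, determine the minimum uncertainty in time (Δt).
12.061 as

Using the energy-time uncertainty principle:
ΔEΔt ≥ ℏ/2

The minimum uncertainty in time is:
Δt_min = ℏ/(2ΔE)
Δt_min = (1.055e-34 J·s) / (2 × 4.372e-18 J)
Δt_min = 1.206e-17 s = 12.061 as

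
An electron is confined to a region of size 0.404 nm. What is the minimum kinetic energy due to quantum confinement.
58.358 meV

Using the uncertainty principle:

1. Position uncertainty: Δx ≈ 4.040e-10 m
2. Minimum momentum uncertainty: Δp = ℏ/(2Δx) = 1.305e-25 kg·m/s
3. Minimum kinetic energy:
   KE = (Δp)²/(2m) = (1.305e-25)²/(2 × 9.109e-31 kg)
   KE = 9.350e-21 J = 58.358 meV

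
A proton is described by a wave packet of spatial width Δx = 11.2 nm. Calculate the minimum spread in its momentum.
4.708 × 10^-27 kg·m/s

For a wave packet, the spatial width Δx and momentum spread Δp are related by the uncertainty principle:
ΔxΔp ≥ ℏ/2

The minimum momentum spread is:
Δp_min = ℏ/(2Δx)
Δp_min = (1.055e-34 J·s) / (2 × 1.120e-08 m)
Δp_min = 4.708e-27 kg·m/s

A wave packet cannot have both a well-defined position and well-defined momentum.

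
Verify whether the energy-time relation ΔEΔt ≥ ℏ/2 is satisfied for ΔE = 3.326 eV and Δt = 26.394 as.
No, it violates the uncertainty relation.

Calculate the product ΔEΔt:
ΔE = 3.326 eV = 5.329e-19 J
ΔEΔt = (5.329e-19 J) × (2.639e-17 s)
ΔEΔt = 1.406e-35 J·s

Compare to the minimum allowed value ℏ/2:
ℏ/2 = 5.273e-35 J·s

Since ΔEΔt = 1.406e-35 J·s < 5.273e-35 J·s = ℏ/2,
this violates the uncertainty relation.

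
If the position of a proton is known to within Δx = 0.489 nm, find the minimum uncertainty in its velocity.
64.467 m/s

Using the Heisenberg uncertainty principle and Δp = mΔv:
ΔxΔp ≥ ℏ/2
Δx(mΔv) ≥ ℏ/2

The minimum uncertainty in velocity is:
Δv_min = ℏ/(2mΔx)
Δv_min = (1.055e-34 J·s) / (2 × 1.673e-27 kg × 4.890e-10 m)
Δv_min = 6.447e+01 m/s = 64.467 m/s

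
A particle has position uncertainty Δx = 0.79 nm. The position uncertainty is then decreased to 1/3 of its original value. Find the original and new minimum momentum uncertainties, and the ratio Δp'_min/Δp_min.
Original Δp_min = 6.675 × 10^-26 kg·m/s; new Δp'_min = 2.002 × 10^-25 kg·m/s; ratio Δp'_min/Δp_min = 3.

From the uncertainty principle ΔxΔp ≥ ℏ/2, the minimum momentum uncertainty is Δp_min = ℏ/(2Δx).

Original (Δx = 0.79 nm = 7.900e-10 m):
Δp_min = (1.055e-34 J·s)/(2 × 7.900e-10 m) = 6.675e-26 kg·m/s

When Δx → (1/3)Δx:
Δp'_min = ℏ/(2 × (1/3)Δx) = 3 × ℏ/(2Δx) = 3 × Δp_min
Δp'_min = 3 × 6.675e-26 kg·m/s = 2.002e-25 kg·m/s

Since Δp_min ∝ 1/Δx, when Δx is decreased to 1/3 of its original value, Δp_min increases to 3 times its original value.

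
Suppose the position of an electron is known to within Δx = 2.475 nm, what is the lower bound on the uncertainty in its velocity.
23.387 km/s

Using the Heisenberg uncertainty principle and Δp = mΔv:
ΔxΔp ≥ ℏ/2
Δx(mΔv) ≥ ℏ/2

The minimum uncertainty in velocity is:
Δv_min = ℏ/(2mΔx)
Δv_min = (1.055e-34 J·s) / (2 × 9.109e-31 kg × 2.475e-09 m)
Δv_min = 2.339e+04 m/s = 23.387 km/s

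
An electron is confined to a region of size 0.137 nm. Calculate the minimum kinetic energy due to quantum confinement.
507.483 meV

Using the uncertainty principle:

1. Position uncertainty: Δx ≈ 1.370e-10 m
2. Minimum momentum uncertainty: Δp = ℏ/(2Δx) = 3.849e-25 kg·m/s
3. Minimum kinetic energy:
   KE = (Δp)²/(2m) = (3.849e-25)²/(2 × 9.109e-31 kg)
   KE = 8.131e-20 J = 507.483 meV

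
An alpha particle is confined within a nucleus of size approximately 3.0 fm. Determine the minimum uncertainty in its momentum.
1.758 × 10^-20 kg·m/s

Using the Heisenberg uncertainty principle:
ΔxΔp ≥ ℏ/2

With Δx ≈ L = 3.000e-15 m (the confinement size):
Δp_min = ℏ/(2Δx)
Δp_min = (1.055e-34 J·s) / (2 × 3.000e-15 m)
Δp_min = 1.758e-20 kg·m/s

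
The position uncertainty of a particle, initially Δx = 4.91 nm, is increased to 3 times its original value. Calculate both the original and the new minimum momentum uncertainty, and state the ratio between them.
Original Δp_min = 1.074 × 10^-26 kg·m/s; new Δp'_min = 3.580 × 10^-27 kg·m/s; ratio Δp'_min/Δp_min = 1/3.

From the uncertainty principle ΔxΔp ≥ ℏ/2, the minimum momentum uncertainty is Δp_min = ℏ/(2Δx).

Original (Δx = 4.91 nm = 4.910e-09 m):
Δp_min = (1.055e-34 J·s)/(2 × 4.910e-09 m) = 1.074e-26 kg·m/s

When Δx → 3Δx:
Δp'_min = ℏ/(2 × 3Δx) = (1/3) × ℏ/(2Δx) = (1/3) × Δp_min
Δp'_min = 1/3 × 1.074e-26 kg·m/s = 3.580e-27 kg·m/s

Since Δp_min ∝ 1/Δx, when Δx is increased to 3 times its original value, Δp_min decreases to 1/3 of its original value.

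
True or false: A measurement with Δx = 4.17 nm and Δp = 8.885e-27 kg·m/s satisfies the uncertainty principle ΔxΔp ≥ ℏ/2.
No, it violates the uncertainty principle (impossible measurement).

Calculate the product ΔxΔp:
ΔxΔp = (4.170e-09 m) × (8.885e-27 kg·m/s)
ΔxΔp = 3.705e-35 J·s

Compare to the minimum allowed value ℏ/2:
ℏ/2 = 5.273e-35 J·s

Since ΔxΔp = 3.705e-35 J·s < 5.273e-35 J·s = ℏ/2,
the measurement violates the uncertainty principle.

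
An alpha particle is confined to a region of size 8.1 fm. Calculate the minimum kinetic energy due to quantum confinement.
19.903 keV

Using the uncertainty principle:

1. Position uncertainty: Δx ≈ 8.100e-15 m
2. Minimum momentum uncertainty: Δp = ℏ/(2Δx) = 6.510e-21 kg·m/s
3. Minimum kinetic energy:
   KE = (Δp)²/(2m) = (6.510e-21)²/(2 × 6.645e-27 kg)
   KE = 3.189e-15 J = 19.903 keV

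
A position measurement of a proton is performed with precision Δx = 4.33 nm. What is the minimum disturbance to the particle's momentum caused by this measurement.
1.218 × 10^-26 kg·m/s

The uncertainty principle implies that measuring position disturbs momentum:
ΔxΔp ≥ ℏ/2

When we measure position with precision Δx, we necessarily introduce a momentum uncertainty:
Δp ≥ ℏ/(2Δx)
Δp_min = (1.055e-34 J·s) / (2 × 4.330e-09 m)
Δp_min = 1.218e-26 kg·m/s

The more precisely we measure position, the greater the momentum disturbance.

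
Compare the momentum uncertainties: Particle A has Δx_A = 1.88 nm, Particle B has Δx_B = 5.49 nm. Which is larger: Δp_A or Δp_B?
Particle A has the larger minimum momentum uncertainty, by a factor of 2.92.

For each particle, the minimum momentum uncertainty is Δp_min = ℏ/(2Δx):

Particle A: Δp_A = ℏ/(2×1.880e-09 m) = 2.805e-26 kg·m/s
Particle B: Δp_B = ℏ/(2×5.490e-09 m) = 9.604e-27 kg·m/s

Ratio: Δp_A/Δp_B = 2.92

Since Δp_min ∝ 1/Δx, the particle with smaller position uncertainty (A) has larger momentum uncertainty.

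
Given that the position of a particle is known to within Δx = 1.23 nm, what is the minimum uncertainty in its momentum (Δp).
4.287 × 10^-26 kg·m/s

Using the Heisenberg uncertainty principle:
ΔxΔp ≥ ℏ/2

The minimum uncertainty in momentum is:
Δp_min = ℏ/(2Δx)
Δp_min = (1.055e-34 J·s) / (2 × 1.230e-09 m)
Δp_min = 4.287e-26 kg·m/s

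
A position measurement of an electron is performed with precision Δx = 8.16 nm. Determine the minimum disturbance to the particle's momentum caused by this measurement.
6.462 × 10^-27 kg·m/s

The uncertainty principle implies that measuring position disturbs momentum:
ΔxΔp ≥ ℏ/2

When we measure position with precision Δx, we necessarily introduce a momentum uncertainty:
Δp ≥ ℏ/(2Δx)
Δp_min = (1.055e-34 J·s) / (2 × 8.160e-09 m)
Δp_min = 6.462e-27 kg·m/s

The more precisely we measure position, the greater the momentum disturbance.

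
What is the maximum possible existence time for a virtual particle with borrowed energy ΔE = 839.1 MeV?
3.922 × 10^-25 s

Using the energy-time uncertainty principle:
ΔEΔt ≥ ℏ/2

For a virtual particle borrowing energy ΔE, the maximum lifetime is:
Δt_max = ℏ/(2ΔE)

Converting energy:
ΔE = 839.1 MeV = 1.344e-10 J

Δt_max = (1.055e-34 J·s) / (2 × 1.344e-10 J)
Δt_max = 3.922e-25 s = 3.922 × 10^-25 s

Virtual particles with higher borrowed energy exist for shorter times.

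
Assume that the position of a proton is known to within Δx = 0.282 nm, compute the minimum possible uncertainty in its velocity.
111.789 m/s

Using the Heisenberg uncertainty principle and Δp = mΔv:
ΔxΔp ≥ ℏ/2
Δx(mΔv) ≥ ℏ/2

The minimum uncertainty in velocity is:
Δv_min = ℏ/(2mΔx)
Δv_min = (1.055e-34 J·s) / (2 × 1.673e-27 kg × 2.820e-10 m)
Δv_min = 1.118e+02 m/s = 111.789 m/s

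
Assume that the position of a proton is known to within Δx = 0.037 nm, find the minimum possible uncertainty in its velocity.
852.014 m/s

Using the Heisenberg uncertainty principle and Δp = mΔv:
ΔxΔp ≥ ℏ/2
Δx(mΔv) ≥ ℏ/2

The minimum uncertainty in velocity is:
Δv_min = ℏ/(2mΔx)
Δv_min = (1.055e-34 J·s) / (2 × 1.673e-27 kg × 3.700e-11 m)
Δv_min = 8.520e+02 m/s = 852.014 m/s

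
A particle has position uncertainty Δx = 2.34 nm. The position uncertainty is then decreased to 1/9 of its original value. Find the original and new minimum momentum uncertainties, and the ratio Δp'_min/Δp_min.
Original Δp_min = 2.253 × 10^-26 kg·m/s; new Δp'_min = 2.028 × 10^-25 kg·m/s; ratio Δp'_min/Δp_min = 9.

From the uncertainty principle ΔxΔp ≥ ℏ/2, the minimum momentum uncertainty is Δp_min = ℏ/(2Δx).

Original (Δx = 2.34 nm = 2.340e-09 m):
Δp_min = (1.055e-34 J·s)/(2 × 2.340e-09 m) = 2.253e-26 kg·m/s

When Δx → (1/9)Δx:
Δp'_min = ℏ/(2 × (1/9)Δx) = 9 × ℏ/(2Δx) = 9 × Δp_min
Δp'_min = 9 × 2.253e-26 kg·m/s = 2.028e-25 kg·m/s

Since Δp_min ∝ 1/Δx, when Δx is decreased to 1/9 of its original value, Δp_min increases to 9 times its original value.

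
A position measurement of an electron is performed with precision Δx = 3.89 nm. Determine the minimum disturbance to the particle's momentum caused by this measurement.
1.355 × 10^-26 kg·m/s

The uncertainty principle implies that measuring position disturbs momentum:
ΔxΔp ≥ ℏ/2

When we measure position with precision Δx, we necessarily introduce a momentum uncertainty:
Δp ≥ ℏ/(2Δx)
Δp_min = (1.055e-34 J·s) / (2 × 3.890e-09 m)
Δp_min = 1.355e-26 kg·m/s

The more precisely we measure position, the greater the momentum disturbance.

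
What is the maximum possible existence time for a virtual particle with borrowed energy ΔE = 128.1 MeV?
2.569 ys

Using the energy-time uncertainty principle:
ΔEΔt ≥ ℏ/2

For a virtual particle borrowing energy ΔE, the maximum lifetime is:
Δt_max = ℏ/(2ΔE)

Converting energy:
ΔE = 128.1 MeV = 2.052e-11 J

Δt_max = (1.055e-34 J·s) / (2 × 2.052e-11 J)
Δt_max = 2.569e-24 s = 2.569 ys

Virtual particles with higher borrowed energy exist for shorter times.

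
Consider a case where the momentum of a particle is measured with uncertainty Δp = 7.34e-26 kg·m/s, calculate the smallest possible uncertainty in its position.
718.373 pm

Using the Heisenberg uncertainty principle:
ΔxΔp ≥ ℏ/2

The minimum uncertainty in position is:
Δx_min = ℏ/(2Δp)
Δx_min = (1.055e-34 J·s) / (2 × 7.340e-26 kg·m/s)
Δx_min = 7.184e-10 m = 718.373 pm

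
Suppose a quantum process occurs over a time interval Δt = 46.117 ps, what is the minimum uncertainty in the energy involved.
7.136 μeV

Using the energy-time uncertainty principle:
ΔEΔt ≥ ℏ/2

The minimum uncertainty in energy is:
ΔE_min = ℏ/(2Δt)
ΔE_min = (1.055e-34 J·s) / (2 × 4.612e-11 s)
ΔE_min = 1.143e-24 J = 7.136 μeV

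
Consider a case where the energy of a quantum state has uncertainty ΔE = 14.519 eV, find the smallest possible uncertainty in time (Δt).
22.667 as

Using the energy-time uncertainty principle:
ΔEΔt ≥ ℏ/2

The minimum uncertainty in time is:
Δt_min = ℏ/(2ΔE)
Δt_min = (1.055e-34 J·s) / (2 × 2.326e-18 J)
Δt_min = 2.267e-17 s = 22.667 as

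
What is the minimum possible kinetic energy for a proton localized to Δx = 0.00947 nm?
57.843 meV

Localizing a particle requires giving it sufficient momentum uncertainty:

1. From uncertainty principle: Δp ≥ ℏ/(2Δx)
   Δp_min = (1.055e-34 J·s) / (2 × 9.470e-12 m)
   Δp_min = 5.568e-24 kg·m/s

2. This momentum uncertainty corresponds to kinetic energy:
   KE ≈ (Δp)²/(2m) = (5.568e-24)²/(2 × 1.673e-27 kg)
   KE = 9.268e-21 J = 57.843 meV

Tighter localization requires more energy.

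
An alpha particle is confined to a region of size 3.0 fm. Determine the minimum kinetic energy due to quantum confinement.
145.090 keV

Using the uncertainty principle:

1. Position uncertainty: Δx ≈ 3.000e-15 m
2. Minimum momentum uncertainty: Δp = ℏ/(2Δx) = 1.758e-20 kg·m/s
3. Minimum kinetic energy:
   KE = (Δp)²/(2m) = (1.758e-20)²/(2 × 6.645e-27 kg)
   KE = 2.325e-14 J = 145.090 keV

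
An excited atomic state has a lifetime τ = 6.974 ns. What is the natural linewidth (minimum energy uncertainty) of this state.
47.190 neV

Using the energy-time uncertainty principle:
ΔEΔt ≥ ℏ/2

The lifetime τ represents the time uncertainty Δt.
The natural linewidth (minimum energy uncertainty) is:

ΔE = ℏ/(2τ)
ΔE = (1.055e-34 J·s) / (2 × 6.974e-09 s)
ΔE = 7.561e-27 J = 47.190 neV

This natural linewidth limits the precision of spectroscopic measurements.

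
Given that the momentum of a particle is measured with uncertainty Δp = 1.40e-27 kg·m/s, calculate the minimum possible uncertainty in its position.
37.663 nm

Using the Heisenberg uncertainty principle:
ΔxΔp ≥ ℏ/2

The minimum uncertainty in position is:
Δx_min = ℏ/(2Δp)
Δx_min = (1.055e-34 J·s) / (2 × 1.400e-27 kg·m/s)
Δx_min = 3.766e-08 m = 37.663 nm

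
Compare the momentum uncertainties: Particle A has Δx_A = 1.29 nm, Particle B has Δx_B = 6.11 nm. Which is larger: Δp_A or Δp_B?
Particle A has the larger minimum momentum uncertainty, by a factor of 4.74.

For each particle, the minimum momentum uncertainty is Δp_min = ℏ/(2Δx):

Particle A: Δp_A = ℏ/(2×1.290e-09 m) = 4.087e-26 kg·m/s
Particle B: Δp_B = ℏ/(2×6.110e-09 m) = 8.630e-27 kg·m/s

Ratio: Δp_A/Δp_B = 4.74

Since Δp_min ∝ 1/Δx, the particle with smaller position uncertainty (A) has larger momentum uncertainty.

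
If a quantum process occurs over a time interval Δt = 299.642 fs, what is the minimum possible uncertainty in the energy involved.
1.098 meV

Using the energy-time uncertainty principle:
ΔEΔt ≥ ℏ/2

The minimum uncertainty in energy is:
ΔE_min = ℏ/(2Δt)
ΔE_min = (1.055e-34 J·s) / (2 × 2.996e-13 s)
ΔE_min = 1.760e-22 J = 1.098 meV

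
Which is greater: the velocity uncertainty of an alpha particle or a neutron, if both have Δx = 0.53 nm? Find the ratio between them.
The neutron has the larger minimum velocity uncertainty, by a ratio of 4.0.

For both particles, Δp_min = ℏ/(2Δx) = 9.949e-26 kg·m/s (same for both).

The velocity uncertainty is Δv = Δp/m:
- alpha particle: Δv = 9.949e-26 / 6.645e-27 = 1.497e+01 m/s = 14.973 m/s
- neutron: Δv = 9.949e-26 / 1.675e-27 = 5.940e+01 m/s = 59.398 m/s

Ratio: 5.940e+01 / 1.497e+01 = 4.0

The lighter particle has larger velocity uncertainty because Δv ∝ 1/m.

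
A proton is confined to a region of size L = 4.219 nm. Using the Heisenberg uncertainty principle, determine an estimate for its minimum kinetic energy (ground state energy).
291.431 neV

Using the uncertainty principle to estimate ground state energy:

1. The position uncertainty is approximately the confinement size:
   Δx ≈ L = 4.219e-09 m

2. From ΔxΔp ≥ ℏ/2, the minimum momentum uncertainty is:
   Δp ≈ ℏ/(2L) = 1.250e-26 kg·m/s

3. The kinetic energy is approximately:
   KE ≈ (Δp)²/(2m) = (1.250e-26)²/(2 × 1.673e-27 kg)
   KE ≈ 4.669e-26 J = 291.431 neV

This is an order-of-magnitude estimate of the ground state energy.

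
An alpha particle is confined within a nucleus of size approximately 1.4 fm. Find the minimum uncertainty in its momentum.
3.766 × 10^-20 kg·m/s

Using the Heisenberg uncertainty principle:
ΔxΔp ≥ ℏ/2

With Δx ≈ L = 1.400e-15 m (the confinement size):
Δp_min = ℏ/(2Δx)
Δp_min = (1.055e-34 J·s) / (2 × 1.400e-15 m)
Δp_min = 3.766e-20 kg·m/s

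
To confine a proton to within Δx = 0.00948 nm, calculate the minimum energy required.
57.721 meV

Localizing a particle requires giving it sufficient momentum uncertainty:

1. From uncertainty principle: Δp ≥ ℏ/(2Δx)
   Δp_min = (1.055e-34 J·s) / (2 × 9.480e-12 m)
   Δp_min = 5.562e-24 kg·m/s

2. This momentum uncertainty corresponds to kinetic energy:
   KE ≈ (Δp)²/(2m) = (5.562e-24)²/(2 × 1.673e-27 kg)
   KE = 9.248e-21 J = 57.721 meV

Tighter localization requires more energy.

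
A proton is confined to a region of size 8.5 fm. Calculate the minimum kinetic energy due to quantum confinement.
71.799 keV

Using the uncertainty principle:

1. Position uncertainty: Δx ≈ 8.500e-15 m
2. Minimum momentum uncertainty: Δp = ℏ/(2Δx) = 6.203e-21 kg·m/s
3. Minimum kinetic energy:
   KE = (Δp)²/(2m) = (6.203e-21)²/(2 × 1.673e-27 kg)
   KE = 1.150e-14 J = 71.799 keV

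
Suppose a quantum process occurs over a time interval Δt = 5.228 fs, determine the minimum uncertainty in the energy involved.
62.951 meV

Using the energy-time uncertainty principle:
ΔEΔt ≥ ℏ/2

The minimum uncertainty in energy is:
ΔE_min = ℏ/(2Δt)
ΔE_min = (1.055e-34 J·s) / (2 × 5.228e-15 s)
ΔE_min = 1.009e-20 J = 62.951 meV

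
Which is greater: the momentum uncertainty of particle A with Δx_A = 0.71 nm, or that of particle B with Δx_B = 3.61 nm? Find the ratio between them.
Particle A has the larger minimum momentum uncertainty, by a factor of 5.08.

For each particle, the minimum momentum uncertainty is Δp_min = ℏ/(2Δx):

Particle A: Δp_A = ℏ/(2×7.100e-10 m) = 7.427e-26 kg·m/s
Particle B: Δp_B = ℏ/(2×3.610e-09 m) = 1.461e-26 kg·m/s

Ratio: Δp_A/Δp_B = 5.08

Since Δp_min ∝ 1/Δx, the particle with smaller position uncertainty (A) has larger momentum uncertainty.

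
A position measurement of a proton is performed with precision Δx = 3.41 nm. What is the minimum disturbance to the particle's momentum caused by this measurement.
1.546 × 10^-26 kg·m/s

The uncertainty principle implies that measuring position disturbs momentum:
ΔxΔp ≥ ℏ/2

When we measure position with precision Δx, we necessarily introduce a momentum uncertainty:
Δp ≥ ℏ/(2Δx)
Δp_min = (1.055e-34 J·s) / (2 × 3.410e-09 m)
Δp_min = 1.546e-26 kg·m/s

The more precisely we measure position, the greater the momentum disturbance.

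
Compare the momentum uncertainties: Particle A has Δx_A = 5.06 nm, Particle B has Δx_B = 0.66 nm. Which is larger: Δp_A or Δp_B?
Particle B has the larger minimum momentum uncertainty, by a factor of 7.67.

For each particle, the minimum momentum uncertainty is Δp_min = ℏ/(2Δx):

Particle A: Δp_A = ℏ/(2×5.060e-09 m) = 1.042e-26 kg·m/s
Particle B: Δp_B = ℏ/(2×6.600e-10 m) = 7.989e-26 kg·m/s

Ratio: Δp_B/Δp_A = 7.67

Since Δp_min ∝ 1/Δx, the particle with smaller position uncertainty (B) has larger momentum uncertainty.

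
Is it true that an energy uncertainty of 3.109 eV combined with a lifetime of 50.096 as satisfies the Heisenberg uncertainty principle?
No, it violates the uncertainty relation.

Calculate the product ΔEΔt:
ΔE = 3.109 eV = 4.981e-19 J
ΔEΔt = (4.981e-19 J) × (5.010e-17 s)
ΔEΔt = 2.495e-35 J·s

Compare to the minimum allowed value ℏ/2:
ℏ/2 = 5.273e-35 J·s

Since ΔEΔt = 2.495e-35 J·s < 5.273e-35 J·s = ℏ/2,
this violates the uncertainty relation.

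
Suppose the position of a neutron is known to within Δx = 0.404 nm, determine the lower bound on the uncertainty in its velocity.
77.924 m/s

Using the Heisenberg uncertainty principle and Δp = mΔv:
ΔxΔp ≥ ℏ/2
Δx(mΔv) ≥ ℏ/2

The minimum uncertainty in velocity is:
Δv_min = ℏ/(2mΔx)
Δv_min = (1.055e-34 J·s) / (2 × 1.675e-27 kg × 4.040e-10 m)
Δv_min = 7.792e+01 m/s = 77.924 m/s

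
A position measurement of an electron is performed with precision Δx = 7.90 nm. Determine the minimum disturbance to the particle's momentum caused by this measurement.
6.675 × 10^-27 kg·m/s

The uncertainty principle implies that measuring position disturbs momentum:
ΔxΔp ≥ ℏ/2

When we measure position with precision Δx, we necessarily introduce a momentum uncertainty:
Δp ≥ ℏ/(2Δx)
Δp_min = (1.055e-34 J·s) / (2 × 7.900e-09 m)
Δp_min = 6.675e-27 kg·m/s

The more precisely we measure position, the greater the momentum disturbance.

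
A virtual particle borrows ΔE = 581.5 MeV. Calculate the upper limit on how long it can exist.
5.660 × 10^-25 s

Using the energy-time uncertainty principle:
ΔEΔt ≥ ℏ/2

For a virtual particle borrowing energy ΔE, the maximum lifetime is:
Δt_max = ℏ/(2ΔE)

Converting energy:
ΔE = 581.5 MeV = 9.317e-11 J

Δt_max = (1.055e-34 J·s) / (2 × 9.317e-11 J)
Δt_max = 5.660e-25 s = 5.660 × 10^-25 s

Virtual particles with higher borrowed energy exist for shorter times.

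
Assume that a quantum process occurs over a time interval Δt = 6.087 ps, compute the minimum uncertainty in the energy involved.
54.067 μeV

Using the energy-time uncertainty principle:
ΔEΔt ≥ ℏ/2

The minimum uncertainty in energy is:
ΔE_min = ℏ/(2Δt)
ΔE_min = (1.055e-34 J·s) / (2 × 6.087e-12 s)
ΔE_min = 8.662e-24 J = 54.067 μeV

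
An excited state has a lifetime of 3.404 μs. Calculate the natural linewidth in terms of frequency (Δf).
23.378 kHz

Using the energy-time uncertainty principle and E = hf:
ΔEΔt ≥ ℏ/2
hΔf·Δt ≥ ℏ/2

The minimum frequency uncertainty is:
Δf = ℏ/(2hτ) = 1/(4πτ)
Δf = 1/(4π × 3.404e-06 s)
Δf = 2.338e+04 Hz = 23.378 kHz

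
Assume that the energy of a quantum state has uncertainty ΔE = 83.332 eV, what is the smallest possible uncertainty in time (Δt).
3.949 as

Using the energy-time uncertainty principle:
ΔEΔt ≥ ℏ/2

The minimum uncertainty in time is:
Δt_min = ℏ/(2ΔE)
Δt_min = (1.055e-34 J·s) / (2 × 1.335e-17 J)
Δt_min = 3.949e-18 s = 3.949 as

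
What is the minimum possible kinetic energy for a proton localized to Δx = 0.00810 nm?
79.065 meV

Localizing a particle requires giving it sufficient momentum uncertainty:

1. From uncertainty principle: Δp ≥ ℏ/(2Δx)
   Δp_min = (1.055e-34 J·s) / (2 × 8.100e-12 m)
   Δp_min = 6.510e-24 kg·m/s

2. This momentum uncertainty corresponds to kinetic energy:
   KE ≈ (Δp)²/(2m) = (6.510e-24)²/(2 × 1.673e-27 kg)
   KE = 1.267e-20 J = 79.065 meV

Tighter localization requires more energy.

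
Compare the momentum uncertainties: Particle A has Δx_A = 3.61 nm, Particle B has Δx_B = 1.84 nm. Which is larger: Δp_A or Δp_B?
Particle B has the larger minimum momentum uncertainty, by a factor of 1.96.

For each particle, the minimum momentum uncertainty is Δp_min = ℏ/(2Δx):

Particle A: Δp_A = ℏ/(2×3.610e-09 m) = 1.461e-26 kg·m/s
Particle B: Δp_B = ℏ/(2×1.840e-09 m) = 2.866e-26 kg·m/s

Ratio: Δp_B/Δp_A = 1.96

Since Δp_min ∝ 1/Δx, the particle with smaller position uncertainty (B) has larger momentum uncertainty.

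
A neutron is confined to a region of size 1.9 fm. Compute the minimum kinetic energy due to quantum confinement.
1.435 MeV

Using the uncertainty principle:

1. Position uncertainty: Δx ≈ 1.900e-15 m
2. Minimum momentum uncertainty: Δp = ℏ/(2Δx) = 2.775e-20 kg·m/s
3. Minimum kinetic energy:
   KE = (Δp)²/(2m) = (2.775e-20)²/(2 × 1.675e-27 kg)
   KE = 2.299e-13 J = 1.435 MeV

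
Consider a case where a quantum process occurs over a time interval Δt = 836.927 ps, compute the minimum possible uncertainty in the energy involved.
393.231 neV

Using the energy-time uncertainty principle:
ΔEΔt ≥ ℏ/2

The minimum uncertainty in energy is:
ΔE_min = ℏ/(2Δt)
ΔE_min = (1.055e-34 J·s) / (2 × 8.369e-10 s)
ΔE_min = 6.300e-26 J = 393.231 neV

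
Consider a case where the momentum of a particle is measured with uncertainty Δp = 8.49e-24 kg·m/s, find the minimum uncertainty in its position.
6.211 pm

Using the Heisenberg uncertainty principle:
ΔxΔp ≥ ℏ/2

The minimum uncertainty in position is:
Δx_min = ℏ/(2Δp)
Δx_min = (1.055e-34 J·s) / (2 × 8.490e-24 kg·m/s)
Δx_min = 6.211e-12 m = 6.211 pm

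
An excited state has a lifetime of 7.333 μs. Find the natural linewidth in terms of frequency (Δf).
10.852 kHz

Using the energy-time uncertainty principle and E = hf:
ΔEΔt ≥ ℏ/2
hΔf·Δt ≥ ℏ/2

The minimum frequency uncertainty is:
Δf = ℏ/(2hτ) = 1/(4πτ)
Δf = 1/(4π × 7.333e-06 s)
Δf = 1.085e+04 Hz = 10.852 kHz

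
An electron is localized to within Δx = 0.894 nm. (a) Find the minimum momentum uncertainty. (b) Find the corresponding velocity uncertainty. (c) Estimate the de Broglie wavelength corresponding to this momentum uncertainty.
(a) Δp_min = 5.898 × 10^-26 kg·m/s
(b) Δv_min = 64.747 km/s
(c) λ_dB = 11.234 nm

Step-by-step:

(a) From the uncertainty principle:
Δp_min = ℏ/(2Δx) = (1.055e-34 J·s)/(2 × 8.940e-10 m) = 5.898e-26 kg·m/s

(b) The velocity uncertainty:
Δv = Δp/m = (5.898e-26 kg·m/s)/(9.109e-31 kg) = 6.475e+04 m/s = 64.747 km/s

(c) The de Broglie wavelength for this momentum:
λ = h/p = (6.626e-34 J·s)/(5.898e-26 kg·m/s) = 1.123e-08 m = 11.234 nm

Note: The de Broglie wavelength is comparable to the localization size, as expected from wave-particle duality.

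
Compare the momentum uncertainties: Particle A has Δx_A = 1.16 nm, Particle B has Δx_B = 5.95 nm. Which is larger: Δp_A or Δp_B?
Particle A has the larger minimum momentum uncertainty, by a factor of 5.13.

For each particle, the minimum momentum uncertainty is Δp_min = ℏ/(2Δx):

Particle A: Δp_A = ℏ/(2×1.160e-09 m) = 4.546e-26 kg·m/s
Particle B: Δp_B = ℏ/(2×5.950e-09 m) = 8.862e-27 kg·m/s

Ratio: Δp_A/Δp_B = 5.13

Since Δp_min ∝ 1/Δx, the particle with smaller position uncertainty (A) has larger momentum uncertainty.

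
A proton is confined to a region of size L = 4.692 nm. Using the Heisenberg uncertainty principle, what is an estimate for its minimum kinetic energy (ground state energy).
235.634 neV

Using the uncertainty principle to estimate ground state energy:

1. The position uncertainty is approximately the confinement size:
   Δx ≈ L = 4.692e-09 m

2. From ΔxΔp ≥ ℏ/2, the minimum momentum uncertainty is:
   Δp ≈ ℏ/(2L) = 1.124e-26 kg·m/s

3. The kinetic energy is approximately:
   KE ≈ (Δp)²/(2m) = (1.124e-26)²/(2 × 1.673e-27 kg)
   KE ≈ 3.775e-26 J = 235.634 neV

This is an order-of-magnitude estimate of the ground state energy.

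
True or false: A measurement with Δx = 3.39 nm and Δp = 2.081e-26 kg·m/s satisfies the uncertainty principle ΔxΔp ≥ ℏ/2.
Yes, it satisfies the uncertainty principle.

Calculate the product ΔxΔp:
ΔxΔp = (3.390e-09 m) × (2.081e-26 kg·m/s)
ΔxΔp = 7.055e-35 J·s

Compare to the minimum allowed value ℏ/2:
ℏ/2 = 5.273e-35 J·s

Since ΔxΔp = 7.055e-35 J·s ≥ 5.273e-35 J·s = ℏ/2,
the measurement satisfies the uncertainty principle.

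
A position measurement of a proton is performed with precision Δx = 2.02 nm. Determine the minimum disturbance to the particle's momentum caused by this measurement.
2.610 × 10^-26 kg·m/s

The uncertainty principle implies that measuring position disturbs momentum:
ΔxΔp ≥ ℏ/2

When we measure position with precision Δx, we necessarily introduce a momentum uncertainty:
Δp ≥ ℏ/(2Δx)
Δp_min = (1.055e-34 J·s) / (2 × 2.020e-09 m)
Δp_min = 2.610e-26 kg·m/s

The more precisely we measure position, the greater the momentum disturbance.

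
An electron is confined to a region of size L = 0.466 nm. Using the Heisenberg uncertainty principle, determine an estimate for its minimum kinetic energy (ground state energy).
43.862 meV

Using the uncertainty principle to estimate ground state energy:

1. The position uncertainty is approximately the confinement size:
   Δx ≈ L = 4.660e-10 m

2. From ΔxΔp ≥ ℏ/2, the minimum momentum uncertainty is:
   Δp ≈ ℏ/(2L) = 1.132e-25 kg·m/s

3. The kinetic energy is approximately:
   KE ≈ (Δp)²/(2m) = (1.132e-25)²/(2 × 9.109e-31 kg)
   KE ≈ 7.028e-21 J = 43.862 meV

This is an order-of-magnitude estimate of the ground state energy.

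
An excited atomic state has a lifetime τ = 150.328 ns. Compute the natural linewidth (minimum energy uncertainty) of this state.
2.189 neV

Using the energy-time uncertainty principle:
ΔEΔt ≥ ℏ/2

The lifetime τ represents the time uncertainty Δt.
The natural linewidth (minimum energy uncertainty) is:

ΔE = ℏ/(2τ)
ΔE = (1.055e-34 J·s) / (2 × 1.503e-07 s)
ΔE = 3.508e-28 J = 2.189 neV

This natural linewidth limits the precision of spectroscopic measurements.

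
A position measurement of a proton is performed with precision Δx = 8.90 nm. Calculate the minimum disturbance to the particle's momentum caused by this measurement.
5.925 × 10^-27 kg·m/s

The uncertainty principle implies that measuring position disturbs momentum:
ΔxΔp ≥ ℏ/2

When we measure position with precision Δx, we necessarily introduce a momentum uncertainty:
Δp ≥ ℏ/(2Δx)
Δp_min = (1.055e-34 J·s) / (2 × 8.900e-09 m)
Δp_min = 5.925e-27 kg·m/s

The more precisely we measure position, the greater the momentum disturbance.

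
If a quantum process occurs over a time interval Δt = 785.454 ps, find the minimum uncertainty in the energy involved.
419.001 neV

Using the energy-time uncertainty principle:
ΔEΔt ≥ ℏ/2

The minimum uncertainty in energy is:
ΔE_min = ℏ/(2Δt)
ΔE_min = (1.055e-34 J·s) / (2 × 7.855e-10 s)
ΔE_min = 6.713e-26 J = 419.001 neV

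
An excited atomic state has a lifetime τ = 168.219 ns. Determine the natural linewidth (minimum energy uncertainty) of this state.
1.956 neV

Using the energy-time uncertainty principle:
ΔEΔt ≥ ℏ/2

The lifetime τ represents the time uncertainty Δt.
The natural linewidth (minimum energy uncertainty) is:

ΔE = ℏ/(2τ)
ΔE = (1.055e-34 J·s) / (2 × 1.682e-07 s)
ΔE = 3.135e-28 J = 1.956 neV

This natural linewidth limits the precision of spectroscopic measurements.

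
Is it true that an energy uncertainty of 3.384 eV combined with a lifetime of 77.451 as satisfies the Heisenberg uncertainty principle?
No, it violates the uncertainty relation.

Calculate the product ΔEΔt:
ΔE = 3.384 eV = 5.422e-19 J
ΔEΔt = (5.422e-19 J) × (7.745e-17 s)
ΔEΔt = 4.199e-35 J·s

Compare to the minimum allowed value ℏ/2:
ℏ/2 = 5.273e-35 J·s

Since ΔEΔt = 4.199e-35 J·s < 5.273e-35 J·s = ℏ/2,
this violates the uncertainty relation.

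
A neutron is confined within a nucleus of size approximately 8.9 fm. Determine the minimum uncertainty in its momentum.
5.925 × 10^-21 kg·m/s

Using the Heisenberg uncertainty principle:
ΔxΔp ≥ ℏ/2

With Δx ≈ L = 8.900e-15 m (the confinement size):
Δp_min = ℏ/(2Δx)
Δp_min = (1.055e-34 J·s) / (2 × 8.900e-15 m)
Δp_min = 5.925e-21 kg·m/s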